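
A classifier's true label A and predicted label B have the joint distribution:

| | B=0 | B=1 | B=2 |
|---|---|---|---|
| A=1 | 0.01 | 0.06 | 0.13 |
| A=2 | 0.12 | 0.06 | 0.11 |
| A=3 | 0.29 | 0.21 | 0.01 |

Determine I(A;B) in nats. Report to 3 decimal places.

0.222 nats

Marginals: p(A) = (0.2000, 0.2900, 0.5100), p(B) = (0.4200, 0.3300, 0.2500).
I(A;B) = Σ p(x,y)·ln[p(x,y)/(p(x)p(y))].
  (1,0): 0.01·ln(0.1190) = -0.0213
  (1,1): 0.06·ln(0.9091) = -0.0057
  (1,2): 0.13·ln(2.6000) = 0.1242
  (2,0): 0.12·ln(0.9852) = -0.0018
  (2,1): 0.06·ln(0.6270) = -0.0280
  (2,2): 0.11·ln(1.5172) = 0.0459
  (3,0): 0.29·ln(1.3539) = 0.0879
  (3,1): 0.21·ln(1.2478) = 0.0465
  (3,2): 0.01·ln(0.0784) = -0.0255
Sum = 0.222 nats.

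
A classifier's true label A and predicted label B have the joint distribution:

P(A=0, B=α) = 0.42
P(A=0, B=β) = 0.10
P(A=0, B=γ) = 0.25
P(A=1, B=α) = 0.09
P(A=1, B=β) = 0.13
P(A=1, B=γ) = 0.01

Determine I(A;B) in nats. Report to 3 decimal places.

0.102 nats

Marginals: p(A) = (0.7700, 0.2300), p(B) = (0.5100, 0.2300, 0.2600).
I(A;B) = Σ p(x,y)·ln[p(x,y)/(p(x)p(y))].
  (0,α): 0.42·ln(1.0695) = 0.0282
  (0,β): 0.10·ln(0.5647) = -0.0572
  (0,γ): 0.25·ln(1.2488) = 0.0555
  (1,α): 0.09·ln(0.7673) = -0.0238
  (1,β): 0.13·ln(2.4575) = 0.1169
  (1,γ): 0.01·ln(0.1672) = -0.0179
Sum = 0.102 nats.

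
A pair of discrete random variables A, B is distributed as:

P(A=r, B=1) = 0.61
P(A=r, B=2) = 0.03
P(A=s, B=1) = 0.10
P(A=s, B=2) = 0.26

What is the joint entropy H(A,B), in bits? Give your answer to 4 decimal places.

H(A,B) = −Σ p(x,y)·log₂ p(x,y) over all 4 cells.
  cell (r,1): −0.61·log₂0.61 = 0.43500
  cell (r,2): −0.03·log₂0.03 = 0.15177
  cell (s,1): −0.10·log₂0.10 = 0.33219
  cell (s,2): −0.26·log₂0.26 = 0.50529
Sum = 1.4243 bits.

1.4243 bits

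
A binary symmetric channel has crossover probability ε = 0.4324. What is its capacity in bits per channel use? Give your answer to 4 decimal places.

0.0132 bits

Binary symmetric channel: C = 1 − h₂(ε) where h₂ is the binary entropy function.
h₂(0.4324) = −0.4324·log₂0.4324 − 0.5676·log₂0.5676 = 0.9868.
C = 1 − 0.9868 = 0.0132 bits per channel use.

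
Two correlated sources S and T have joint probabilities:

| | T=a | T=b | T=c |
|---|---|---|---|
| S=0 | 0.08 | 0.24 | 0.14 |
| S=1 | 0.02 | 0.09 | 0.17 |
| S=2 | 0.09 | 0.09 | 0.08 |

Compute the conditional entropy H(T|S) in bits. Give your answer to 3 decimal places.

1.425 bits

Marginals: p(S) = (0.4600, 0.2800, 0.2600), p(T) = (0.1900, 0.4200, 0.3900).
H(T|S) = Σ p(S) · H(T|S=·).
  S=0: p=0.4600, H(T|S=0) = 1.4509
  S=1: p=0.2800, H(T|S=1) = 1.2353
  S=2: p=0.2600, H(T|S=2) = 1.5828
Weighted sum = 1.425 bits.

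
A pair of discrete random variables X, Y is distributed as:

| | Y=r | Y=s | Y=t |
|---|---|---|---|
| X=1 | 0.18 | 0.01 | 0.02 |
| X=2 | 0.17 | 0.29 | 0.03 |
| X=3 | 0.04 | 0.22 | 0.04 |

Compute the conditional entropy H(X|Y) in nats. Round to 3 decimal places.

0.865 nats

Chain rule: H(X|Y) = H(X,Y) − H(Y).
Marginals: p(X) = (0.2100, 0.4900, 0.3000), p(Y) = (0.3900, 0.5200, 0.0900).
H(X,Y) = 1.7890 nats; H(Y) = 0.9240 nats.
H(X|Y) = 1.7890 − 0.9240 = 0.865 nats.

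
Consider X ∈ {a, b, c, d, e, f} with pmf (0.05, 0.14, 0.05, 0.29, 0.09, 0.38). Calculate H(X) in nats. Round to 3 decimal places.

H(X) = −Σ p·ln p.
  −(0.05)·ln(0.05) = 0.1498
  −(0.14)·ln(0.14) = 0.2753
  −(0.05)·ln(0.05) = 0.1498
  −(0.29)·ln(0.29) = 0.3590
  −(0.09)·ln(0.09) = 0.2167
  −(0.38)·ln(0.38) = 0.3677
Sum: 0.1498 + 0.2753 + 0.1498 + 0.3590 + 0.2167 + 0.3677 = 1.518 nats.

1.518 nats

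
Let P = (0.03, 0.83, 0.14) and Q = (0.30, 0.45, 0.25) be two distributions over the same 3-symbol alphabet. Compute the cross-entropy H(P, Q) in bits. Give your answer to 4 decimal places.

H(P,Q) = −Σ p·log₂ q.
  −0.03·log₂(0.30) = 0.05211
  −0.83·log₂(0.45) = 0.95616
  −0.14·log₂(0.25) = 0.28000
H(P,Q) = 1.2883 bits.

1.2883 bits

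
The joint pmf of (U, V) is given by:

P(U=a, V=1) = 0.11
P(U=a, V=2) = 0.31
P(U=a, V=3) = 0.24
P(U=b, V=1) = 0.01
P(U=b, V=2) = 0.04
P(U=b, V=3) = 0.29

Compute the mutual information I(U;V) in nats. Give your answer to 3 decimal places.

Marginals: p(U) = (0.6600, 0.3400), p(V) = (0.1200, 0.3500, 0.5300).
I(U;V) = H(U) + H(V) − H(U,V).
H(U) = 0.6410, H(V) = 0.9584, H(U,V) = 1.4822.
I(U;V) = 0.6410 + 0.9584 − 1.4822 = 0.117 nats.

0.117 nats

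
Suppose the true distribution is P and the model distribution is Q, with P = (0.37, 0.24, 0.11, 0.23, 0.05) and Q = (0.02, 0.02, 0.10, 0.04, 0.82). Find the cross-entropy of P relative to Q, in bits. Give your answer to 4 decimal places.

H(P,Q) = −Σ p·log₂ q.
  −0.37·log₂(0.02) = 2.08823
  −0.24·log₂(0.02) = 1.35453
  −0.11·log₂(0.10) = 0.36541
  −0.23·log₂(0.04) = 1.06809
  −0.05·log₂(0.82) = 0.01432
H(P,Q) = 4.8906 bits.

4.8906 bits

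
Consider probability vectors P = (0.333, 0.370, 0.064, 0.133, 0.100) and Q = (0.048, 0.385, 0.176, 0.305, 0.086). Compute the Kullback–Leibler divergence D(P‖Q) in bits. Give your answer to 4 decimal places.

D(P‖Q) = Σ p·log₂(p/q).
  0.333·log₂(0.333/0.048) = 0.93054
  0.370·log₂(0.370/0.385) = -0.02121
  0.064·log₂(0.064/0.176) = -0.09340
  0.133·log₂(0.133/0.305) = -0.15925
  0.100·log₂(0.100/0.086) = 0.02176
D(P‖Q) = 0.6784 bits.

0.6784 bits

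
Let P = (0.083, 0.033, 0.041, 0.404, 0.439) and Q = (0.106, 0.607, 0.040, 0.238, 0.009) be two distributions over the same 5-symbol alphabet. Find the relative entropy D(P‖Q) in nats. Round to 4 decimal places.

1.8049 nats

D(P‖Q) = Σ p·ln(p/q).
  0.083·ln(0.083/0.106) = -0.02030
  0.033·ln(0.033/0.607) = -0.09610
  0.041·ln(0.041/0.040) = 0.00101
  0.404·ln(0.404/0.238) = 0.21377
  0.439·ln(0.439/0.009) = 1.70651
D(P‖Q) = 1.8049 nats.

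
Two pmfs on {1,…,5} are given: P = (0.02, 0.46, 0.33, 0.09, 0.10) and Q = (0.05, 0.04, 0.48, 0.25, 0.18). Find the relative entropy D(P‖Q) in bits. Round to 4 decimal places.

1.1986 bits

D(P‖Q) = Σ p·log₂(p/q).
  0.02·log₂(0.02/0.05) = -0.02644
  0.46·log₂(0.46/0.04) = 1.62084
  0.33·log₂(0.33/0.48) = -0.17839
  0.09·log₂(0.09/0.25) = -0.13265
  0.10·log₂(0.10/0.18) = -0.08480
D(P‖Q) = 1.1986 bits.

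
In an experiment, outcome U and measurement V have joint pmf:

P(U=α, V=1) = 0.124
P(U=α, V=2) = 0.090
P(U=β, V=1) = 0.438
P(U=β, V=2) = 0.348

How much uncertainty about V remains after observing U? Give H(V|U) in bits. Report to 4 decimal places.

Chain rule: H(V|U) = H(U,V) − H(U).
Marginals: p(U) = (0.2140, 0.7860), p(V) = (0.5620, 0.4380).
H(U,V) = 1.7377 bits; H(U) = 0.7491 bits.
H(V|U) = 1.7377 − 0.7491 = 0.9886 bits.

0.9886 bits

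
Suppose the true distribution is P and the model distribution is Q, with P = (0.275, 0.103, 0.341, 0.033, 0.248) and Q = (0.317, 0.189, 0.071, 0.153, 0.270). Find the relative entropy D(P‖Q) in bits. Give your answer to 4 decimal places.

0.5220 bits

D(P‖Q) = Σ p·log₂(p/q).
  0.275·log₂(0.275/0.317) = -0.05639
  0.103·log₂(0.103/0.189) = -0.09020
  0.341·log₂(0.341/0.071) = 0.77198
  0.033·log₂(0.033/0.153) = -0.07303
  0.248·log₂(0.248/0.270) = -0.03041
D(P‖Q) = 0.5220 bits.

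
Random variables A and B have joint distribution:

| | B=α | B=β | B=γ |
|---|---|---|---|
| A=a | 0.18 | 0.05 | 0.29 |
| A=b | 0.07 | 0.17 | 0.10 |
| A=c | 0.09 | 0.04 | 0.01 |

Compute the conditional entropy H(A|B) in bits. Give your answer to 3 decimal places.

1.216 bits

Marginals: p(A) = (0.5200, 0.3400, 0.1400), p(B) = (0.3400, 0.2600, 0.4000).
H(A|B) = Σ p(B) · H(A|B=·).
  B=α: p=0.3400, H(A|B=α) = 1.4628
  B=β: p=0.2600, H(A|B=β) = 1.2737
  B=γ: p=0.4000, H(A|B=γ) = 0.9694
Weighted sum = 1.216 bits.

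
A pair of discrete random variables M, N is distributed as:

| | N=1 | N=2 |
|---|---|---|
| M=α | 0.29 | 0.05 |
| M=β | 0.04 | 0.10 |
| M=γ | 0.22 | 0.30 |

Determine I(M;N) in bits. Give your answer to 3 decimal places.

Marginals: p(M) = (0.3400, 0.1400, 0.5200), p(N) = (0.5500, 0.4500).
I(M;N) = H(M) + H(N) − H(M,N).
H(M) = 1.4169, H(N) = 0.9928, H(M,N) = 2.2536.
I(M;N) = 1.4169 + 0.9928 − 2.2536 = 0.156 bits.

0.156 bits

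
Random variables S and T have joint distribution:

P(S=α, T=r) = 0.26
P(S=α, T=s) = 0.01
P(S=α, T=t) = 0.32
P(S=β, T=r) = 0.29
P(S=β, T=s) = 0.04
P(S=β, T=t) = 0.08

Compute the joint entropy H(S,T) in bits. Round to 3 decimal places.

H(S,T) = −Σ p(x,y)·log₂ p(x,y) over all 6 cells.
  cell (α,r): −0.26·log₂0.26 = 0.5053
  cell (α,s): −0.01·log₂0.01 = 0.0664
  cell (α,t): −0.32·log₂0.32 = 0.5260
  cell (β,r): −0.29·log₂0.29 = 0.5179
  cell (β,s): −0.04·log₂0.04 = 0.1858
  cell (β,t): −0.08·log₂0.08 = 0.2915
Sum = 2.093 bits.

2.093 bits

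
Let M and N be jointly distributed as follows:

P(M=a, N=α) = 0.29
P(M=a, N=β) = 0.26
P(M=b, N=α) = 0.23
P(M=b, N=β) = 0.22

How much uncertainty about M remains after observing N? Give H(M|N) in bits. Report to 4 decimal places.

0.9926 bits

Marginals: p(M) = (0.5500, 0.4500), p(N) = (0.5200, 0.4800).
H(M|N) = Σ p(N) · H(M|N=·).
  N=α: p=0.5200, H(M|N=α) = 0.9904
  N=β: p=0.4800, H(M|N=β) = 0.9950
Weighted sum = 0.9926 bits.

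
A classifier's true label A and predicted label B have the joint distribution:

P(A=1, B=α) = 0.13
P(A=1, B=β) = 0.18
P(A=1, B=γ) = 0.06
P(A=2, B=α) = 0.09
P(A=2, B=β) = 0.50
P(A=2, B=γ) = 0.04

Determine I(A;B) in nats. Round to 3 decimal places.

Marginals: p(A) = (0.3700, 0.6300), p(B) = (0.2200, 0.6800, 0.1000).
I(A;B) = Σ p(x,y)·ln[p(x,y)/(p(x)p(y))].
  (1,α): 0.13·ln(1.5971) = 0.0609
  (1,β): 0.18·ln(0.7154) = -0.0603
  (1,γ): 0.06·ln(1.6216) = 0.0290
  (2,α): 0.09·ln(0.6494) = -0.0389
  (2,β): 0.50·ln(1.1671) = 0.0773
  (2,γ): 0.04·ln(0.6349) = -0.0182
Sum = 0.050 nats.

0.050 nats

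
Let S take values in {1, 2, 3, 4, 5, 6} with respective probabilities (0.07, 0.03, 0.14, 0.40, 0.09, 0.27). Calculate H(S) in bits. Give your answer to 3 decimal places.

2.169 bits

H(S) = −Σ p·log₂ p.
  −(0.07)·log₂(0.07) = 0.2686
  −(0.03)·log₂(0.03) = 0.1518
  −(0.14)·log₂(0.14) = 0.3971
  −(0.40)·log₂(0.40) = 0.5288
  −(0.09)·log₂(0.09) = 0.3127
  −(0.27)·log₂(0.27) = 0.5100
Sum: 0.2686 + 0.1518 + 0.3971 + 0.5288 + 0.3127 + 0.5100 = 2.169 bits.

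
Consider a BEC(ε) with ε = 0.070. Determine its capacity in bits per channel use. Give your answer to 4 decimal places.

0.9300 bits

Binary erasure channel: capacity C = 1 − ε.
C = 1 − 0.070 = 0.9300 bits per channel use.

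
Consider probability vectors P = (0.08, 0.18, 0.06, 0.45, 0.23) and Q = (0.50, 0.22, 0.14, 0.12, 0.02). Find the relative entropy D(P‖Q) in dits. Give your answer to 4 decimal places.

D(P‖Q) = Σ p·log₁₀(p/q).
  0.08·log₁₀(0.08/0.50) = -0.06367
  0.18·log₁₀(0.18/0.22) = -0.01569
  0.06·log₁₀(0.06/0.14) = -0.02208
  0.45·log₁₀(0.45/0.12) = 0.25831
  0.23·log₁₀(0.23/0.02) = 0.24396
D(P‖Q) = 0.4008 dits.

0.4008 dits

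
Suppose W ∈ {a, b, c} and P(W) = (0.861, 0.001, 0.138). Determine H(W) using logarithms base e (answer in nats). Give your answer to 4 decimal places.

0.4091 nats

H(W) = −Σ p·ln p.
  −(0.861)·ln(0.861) = 0.12886
  −(0.001)·ln(0.001) = 0.00691
  −(0.138)·ln(0.138) = 0.27331
Sum: 0.12886 + 0.00691 + 0.27331 = 0.4091 nats.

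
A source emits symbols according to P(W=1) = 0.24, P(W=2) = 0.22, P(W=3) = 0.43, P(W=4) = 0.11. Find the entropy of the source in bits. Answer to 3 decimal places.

H(W) = −Σ p·log₂ p.
  −(0.24)·log₂(0.24) = 0.4941
  −(0.22)·log₂(0.22) = 0.4806
  −(0.43)·log₂(0.43) = 0.5236
  −(0.11)·log₂(0.11) = 0.3503
Sum: 0.4941 + 0.4806 + 0.5236 + 0.3503 = 1.849 bits.

1.849 bits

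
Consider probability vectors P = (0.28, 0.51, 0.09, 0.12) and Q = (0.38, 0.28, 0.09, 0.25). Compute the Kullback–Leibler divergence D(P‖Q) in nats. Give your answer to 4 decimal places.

D(P‖Q) = Σ p·ln(p/q).
  0.28·ln(0.28/0.38) = -0.08551
  0.51·ln(0.51/0.28) = 0.30581
  0.09·ln(0.09/0.09) = 0.00000
  0.12·ln(0.12/0.25) = -0.08808
D(P‖Q) = 0.1322 nats.

0.1322 nats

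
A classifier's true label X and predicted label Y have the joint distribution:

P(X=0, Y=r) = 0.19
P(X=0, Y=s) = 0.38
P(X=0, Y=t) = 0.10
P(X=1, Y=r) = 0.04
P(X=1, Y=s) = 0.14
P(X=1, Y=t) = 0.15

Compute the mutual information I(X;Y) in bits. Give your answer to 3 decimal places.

Marginals: p(X) = (0.6700, 0.3300), p(Y) = (0.2300, 0.5200, 0.2500).
I(X;Y) = Σ p(x,y)·log₂[p(x,y)/(p(x)p(y))].
  (0,r): 0.19·log₂(1.2330) = 0.0574
  (0,s): 0.38·log₂(1.0907) = 0.0476
  (0,t): 0.10·log₂(0.5970) = -0.0744
  (1,r): 0.04·log₂(0.5270) = -0.0370
  (1,s): 0.14·log₂(0.8159) = -0.0411
  (1,t): 0.15·log₂(1.8182) = 0.1294
Sum = 0.082 bits.

0.082 bits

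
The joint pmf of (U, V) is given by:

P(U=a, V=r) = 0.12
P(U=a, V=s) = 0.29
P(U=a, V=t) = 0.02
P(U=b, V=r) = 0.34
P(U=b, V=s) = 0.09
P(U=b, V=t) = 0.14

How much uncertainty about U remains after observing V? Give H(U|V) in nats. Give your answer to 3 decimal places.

0.532 nats

Chain rule: H(U|V) = H(U,V) − H(V).
Marginals: p(U) = (0.4300, 0.5700), p(V) = (0.4600, 0.3800, 0.1600).
H(U,V) = 1.5504 nats; H(V) = 1.0181 nats.
H(U|V) = 1.5504 − 1.0181 = 0.532 nats.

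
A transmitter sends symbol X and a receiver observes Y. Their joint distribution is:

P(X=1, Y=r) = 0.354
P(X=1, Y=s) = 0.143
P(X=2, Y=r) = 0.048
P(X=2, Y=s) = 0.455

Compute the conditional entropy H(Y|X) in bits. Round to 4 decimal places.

0.6588 bits

Marginals: p(X) = (0.4970, 0.5030), p(Y) = (0.4020, 0.5980).
H(Y|X) = Σ p(X) · H(Y|X=·).
  X=1: p=0.4970, H(Y|X=1) = 0.8658
  X=2: p=0.5030, H(Y|X=2) = 0.4543
Weighted sum = 0.6588 bits.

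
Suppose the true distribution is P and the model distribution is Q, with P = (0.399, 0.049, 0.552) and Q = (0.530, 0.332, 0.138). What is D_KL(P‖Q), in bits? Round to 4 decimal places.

0.8053 bits

D(P‖Q) = Σ p·log₂(p/q).
  0.399·log₂(0.399/0.530) = -0.16343
  0.049·log₂(0.049/0.332) = -0.13526
  0.552·log₂(0.552/0.138) = 1.10400
D(P‖Q) = 0.8053 bits.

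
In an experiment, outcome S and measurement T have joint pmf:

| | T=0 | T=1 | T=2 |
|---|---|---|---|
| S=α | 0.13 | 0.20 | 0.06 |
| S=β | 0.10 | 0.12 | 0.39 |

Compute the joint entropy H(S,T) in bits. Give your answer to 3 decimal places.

H(S,T) = −Σ p(x,y)·log₂ p(x,y) over all 6 cells.
  cell (α,0): −0.13·log₂0.13 = 0.3826
  cell (α,1): −0.20·log₂0.20 = 0.4644
  cell (α,2): −0.06·log₂0.06 = 0.2435
  cell (β,0): −0.10·log₂0.10 = 0.3322
  cell (β,1): −0.12·log₂0.12 = 0.3671
  cell (β,2): −0.39·log₂0.39 = 0.5298
Sum = 2.320 bits.

2.320 bits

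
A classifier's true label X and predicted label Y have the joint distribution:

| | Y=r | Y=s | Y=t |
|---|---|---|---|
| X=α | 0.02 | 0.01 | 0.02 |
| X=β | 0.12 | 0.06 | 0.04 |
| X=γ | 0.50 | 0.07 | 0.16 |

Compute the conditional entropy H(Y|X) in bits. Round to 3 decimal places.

Chain rule: H(Y|X) = H(X,Y) − H(X).
Marginals: p(X) = (0.0500, 0.2200, 0.7300), p(Y) = (0.6400, 0.1400, 0.2200).
H(X,Y) = 2.2801 bits; H(X) = 1.0281 bits.
H(Y|X) = 2.2801 − 1.0281 = 1.252 bits.

1.252 bits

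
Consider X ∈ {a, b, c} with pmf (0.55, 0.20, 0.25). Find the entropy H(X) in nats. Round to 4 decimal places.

0.9973 nats

H(X) = −Σ p·ln p.
  −(0.55)·ln(0.55) = 0.32881
  −(0.20)·ln(0.20) = 0.32189
  −(0.25)·ln(0.25) = 0.34657
Sum: 0.32881 + 0.32189 + 0.34657 = 0.9973 nats.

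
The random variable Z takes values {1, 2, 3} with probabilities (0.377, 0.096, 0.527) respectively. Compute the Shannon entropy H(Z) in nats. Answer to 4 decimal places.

H(Z) = −Σ p·ln p.
  −(0.377)·ln(0.377) = 0.36777
  −(0.096)·ln(0.096) = 0.22497
  −(0.527)·ln(0.527) = 0.33757
Sum: 0.36777 + 0.22497 + 0.33757 = 0.9303 nats.

0.9303 nats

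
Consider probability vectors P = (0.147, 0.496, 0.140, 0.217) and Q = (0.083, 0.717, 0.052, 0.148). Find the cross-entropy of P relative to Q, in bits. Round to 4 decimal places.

1.9612 bits

H(P,Q) = −Σ p·log₂ q.
  −0.147·log₂(0.083) = 0.52784
  −0.496·log₂(0.717) = 0.23806
  −0.140·log₂(0.052) = 0.59715
  −0.217·log₂(0.148) = 0.59812
H(P,Q) = 1.9612 bits.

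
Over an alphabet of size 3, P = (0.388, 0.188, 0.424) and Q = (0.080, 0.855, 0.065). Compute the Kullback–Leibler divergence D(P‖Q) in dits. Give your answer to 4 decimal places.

D(P‖Q) = Σ p·log₁₀(p/q).
  0.388·log₁₀(0.388/0.080) = 0.26607
  0.188·log₁₀(0.188/0.855) = -0.12367
  0.424·log₁₀(0.424/0.065) = 0.34533
D(P‖Q) = 0.4877 dits.

0.4877 dits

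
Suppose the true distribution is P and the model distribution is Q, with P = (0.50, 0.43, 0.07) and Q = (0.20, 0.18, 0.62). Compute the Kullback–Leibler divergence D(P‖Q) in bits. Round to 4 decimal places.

D(P‖Q) = Σ p·log₂(p/q).
  0.50·log₂(0.50/0.20) = 0.66096
  0.43·log₂(0.43/0.18) = 0.54023
  0.07·log₂(0.07/0.62) = -0.22028
D(P‖Q) = 0.9809 bits.

0.9809 bits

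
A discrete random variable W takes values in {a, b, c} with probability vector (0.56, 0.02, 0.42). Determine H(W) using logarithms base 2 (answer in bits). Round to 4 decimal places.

1.1070 bits

H(W) = −Σ p·log₂ p.
  −(0.56)·log₂(0.56) = 0.46844
  −(0.02)·log₂(0.02) = 0.11288
  −(0.42)·log₂(0.42) = 0.52565
Sum: 0.46844 + 0.11288 + 0.52565 = 1.1070 bits.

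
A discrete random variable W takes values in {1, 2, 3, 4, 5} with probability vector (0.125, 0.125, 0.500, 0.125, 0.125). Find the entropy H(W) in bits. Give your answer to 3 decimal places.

2.000 bits

H(W) = −Σ p·log₂ p.
  −(0.125)·log₂(0.125) = 0.3750
  −(0.125)·log₂(0.125) = 0.3750
  −(0.500)·log₂(0.500) = 0.5000
  −(0.125)·log₂(0.125) = 0.3750
  −(0.125)·log₂(0.125) = 0.3750
Sum: 0.3750 + 0.3750 + 0.5000 + 0.3750 + 0.3750 = 2.000 bits.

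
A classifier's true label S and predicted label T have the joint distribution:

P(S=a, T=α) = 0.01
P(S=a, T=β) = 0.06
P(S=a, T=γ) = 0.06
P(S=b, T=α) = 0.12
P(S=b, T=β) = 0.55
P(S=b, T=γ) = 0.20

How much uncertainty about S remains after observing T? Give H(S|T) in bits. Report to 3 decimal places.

0.536 bits

Chain rule: H(S|T) = H(S,T) − H(T).
Marginals: p(S) = (0.1300, 0.8700), p(T) = (0.1300, 0.6100, 0.2600).
H(S,T) = 1.8593 bits; H(T) = 1.3229 bits.
H(S|T) = 1.8593 − 1.3229 = 0.536 bits.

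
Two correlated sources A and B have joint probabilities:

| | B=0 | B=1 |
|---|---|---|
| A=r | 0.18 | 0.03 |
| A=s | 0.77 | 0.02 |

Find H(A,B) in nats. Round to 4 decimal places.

0.6934 nats

H(A,B) = −Σ p(x,y)·ln p(x,y) over all 4 cells.
  cell (r,0): −0.18·ln0.18 = 0.30866
  cell (r,1): −0.03·ln0.03 = 0.10520
  cell (s,0): −0.77·ln0.77 = 0.20125
  cell (s,1): −0.02·ln0.02 = 0.07824
Sum = 0.6934 nats.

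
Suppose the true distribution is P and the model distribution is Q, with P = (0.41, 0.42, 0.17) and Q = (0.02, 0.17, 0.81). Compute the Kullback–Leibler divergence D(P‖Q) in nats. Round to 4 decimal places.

D(P‖Q) = Σ p·ln(p/q).
  0.41·ln(0.41/0.02) = 1.23837
  0.42·ln(0.42/0.17) = 0.37987
  0.17·ln(0.17/0.81) = -0.26541
D(P‖Q) = 1.3528 nats.

1.3528 nats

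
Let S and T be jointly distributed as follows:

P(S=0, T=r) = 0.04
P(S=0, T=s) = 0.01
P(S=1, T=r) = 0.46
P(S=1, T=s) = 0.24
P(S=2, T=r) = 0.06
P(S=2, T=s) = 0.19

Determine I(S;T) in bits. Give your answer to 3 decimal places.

Marginals: p(S) = (0.0500, 0.7000, 0.2500), p(T) = (0.5600, 0.4400).
I(S;T) = Σ p(x,y)·log₂[p(x,y)/(p(x)p(y))].
  (0,r): 0.04·log₂(1.4286) = 0.0206
  (0,s): 0.01·log₂(0.4545) = -0.0114
  (1,r): 0.46·log₂(1.1735) = 0.1062
  (1,s): 0.24·log₂(0.7792) = -0.0864
  (2,r): 0.06·log₂(0.4286) = -0.0733
  (2,s): 0.19·log₂(1.7273) = 0.1498
Sum = 0.105 bits.

0.105 bits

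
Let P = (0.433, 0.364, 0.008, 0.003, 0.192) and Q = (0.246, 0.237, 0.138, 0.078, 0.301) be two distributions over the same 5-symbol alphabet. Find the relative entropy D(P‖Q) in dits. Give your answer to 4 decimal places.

0.1225 dits

D(P‖Q) = Σ p·log₁₀(p/q).
  0.433·log₁₀(0.433/0.246) = 0.10632
  0.364·log₁₀(0.364/0.237) = 0.06783
  0.008·log₁₀(0.008/0.138) = -0.00989
  0.003·log₁₀(0.003/0.078) = -0.00424
  0.192·log₁₀(0.192/0.301) = -0.03749
D(P‖Q) = 0.1225 dits.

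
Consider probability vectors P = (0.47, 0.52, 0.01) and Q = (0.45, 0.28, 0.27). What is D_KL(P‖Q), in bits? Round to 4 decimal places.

D(P‖Q) = Σ p·log₂(p/q).
  0.47·log₂(0.47/0.45) = 0.02949
  0.52·log₂(0.52/0.28) = 0.46440
  0.01·log₂(0.01/0.27) = -0.04755
D(P‖Q) = 0.4463 bits.

0.4463 bits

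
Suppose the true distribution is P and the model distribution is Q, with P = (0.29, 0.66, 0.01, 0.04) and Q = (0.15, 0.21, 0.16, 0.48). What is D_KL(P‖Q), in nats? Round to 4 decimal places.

0.8198 nats

D(P‖Q) = Σ p·ln(p/q).
  0.29·ln(0.29/0.15) = 0.19118
  0.66·ln(0.66/0.21) = 0.75579
  0.01·ln(0.01/0.16) = -0.02773
  0.04·ln(0.04/0.48) = -0.09940
D(P‖Q) = 0.8198 nats.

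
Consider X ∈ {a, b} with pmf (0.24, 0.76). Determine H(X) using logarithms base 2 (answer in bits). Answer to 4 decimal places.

0.7950 bits

H(X) = −Σ p·log₂ p.
  −(0.24)·log₂(0.24) = 0.49413
  −(0.76)·log₂(0.76) = 0.30091
Sum: 0.49413 + 0.30091 = 0.7950 bits.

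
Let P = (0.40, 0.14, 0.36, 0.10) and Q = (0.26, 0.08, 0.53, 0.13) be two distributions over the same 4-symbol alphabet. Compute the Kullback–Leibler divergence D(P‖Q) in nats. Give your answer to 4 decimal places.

0.0852 nats

D(P‖Q) = Σ p·ln(p/q).
  0.40·ln(0.40/0.26) = 0.17231
  0.14·ln(0.14/0.08) = 0.07835
  0.36·ln(0.36/0.53) = -0.13924
  0.10·ln(0.10/0.13) = -0.02624
D(P‖Q) = 0.0852 nats.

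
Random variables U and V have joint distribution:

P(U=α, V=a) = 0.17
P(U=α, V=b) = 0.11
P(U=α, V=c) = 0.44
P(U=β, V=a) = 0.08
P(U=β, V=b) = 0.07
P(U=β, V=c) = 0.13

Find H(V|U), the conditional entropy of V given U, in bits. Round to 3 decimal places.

Marginals: p(U) = (0.7200, 0.2800), p(V) = (0.2500, 0.1800, 0.5700).
H(V|U) = Σ p(U) · H(V|U=·).
  U=α: p=0.7200, H(V|U=α) = 1.3400
  U=β: p=0.2800, H(V|U=β) = 1.5303
Weighted sum = 1.393 bits.

1.393 bits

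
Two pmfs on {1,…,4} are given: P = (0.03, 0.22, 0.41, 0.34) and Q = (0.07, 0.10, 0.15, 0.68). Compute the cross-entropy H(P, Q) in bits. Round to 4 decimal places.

H(P,Q) = −Σ p·log₂ q.
  −0.03·log₂(0.07) = 0.11510
  −0.22·log₂(0.10) = 0.73082
  −0.41·log₂(0.15) = 1.12216
  −0.34·log₂(0.68) = 0.18917
H(P,Q) = 2.1572 bits.

2.1572 bits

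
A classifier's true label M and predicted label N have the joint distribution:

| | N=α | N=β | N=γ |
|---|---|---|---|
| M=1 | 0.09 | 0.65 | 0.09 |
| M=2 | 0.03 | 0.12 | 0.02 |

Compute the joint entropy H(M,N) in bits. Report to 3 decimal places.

H(M,N) = −Σ p(x,y)·log₂ p(x,y) over all 6 cells.
  cell (1,α): −0.09·log₂0.09 = 0.3127
  cell (1,β): −0.65·log₂0.65 = 0.4040
  cell (1,γ): −0.09·log₂0.09 = 0.3127
  cell (2,α): −0.03·log₂0.03 = 0.1518
  cell (2,β): −0.12·log₂0.12 = 0.3671
  cell (2,γ): −0.02·log₂0.02 = 0.1129
Sum = 1.661 bits.

1.661 bits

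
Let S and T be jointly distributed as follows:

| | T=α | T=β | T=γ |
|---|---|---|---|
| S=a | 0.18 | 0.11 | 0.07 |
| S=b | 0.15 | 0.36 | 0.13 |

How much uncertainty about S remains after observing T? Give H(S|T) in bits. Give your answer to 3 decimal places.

Chain rule: H(S|T) = H(S,T) − H(T).
Marginals: p(S) = (0.3600, 0.6400), p(T) = (0.3300, 0.4700, 0.2000).
H(S,T) = 2.3880 bits; H(T) = 1.5042 bits.
H(S|T) = 2.3880 − 1.5042 = 0.884 bits.

0.884 bits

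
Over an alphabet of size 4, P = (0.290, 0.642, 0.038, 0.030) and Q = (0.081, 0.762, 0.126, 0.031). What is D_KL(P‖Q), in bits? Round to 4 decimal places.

D(P‖Q) = Σ p·log₂(p/q).
  0.290·log₂(0.290/0.081) = 0.53362
  0.642·log₂(0.642/0.762) = -0.15871
  0.038·log₂(0.038/0.126) = -0.06572
  0.030·log₂(0.030/0.031) = -0.00142
D(P‖Q) = 0.3078 bits.

0.3078 bits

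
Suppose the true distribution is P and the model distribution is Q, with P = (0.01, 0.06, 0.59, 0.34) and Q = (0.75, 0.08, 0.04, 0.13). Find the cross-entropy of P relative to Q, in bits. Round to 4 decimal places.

H(P,Q) = −Σ p·log₂ q.
  −0.01·log₂(0.75) = 0.00415
  −0.06·log₂(0.08) = 0.21863
  −0.59·log₂(0.04) = 2.73988
  −0.34·log₂(0.13) = 1.00076
H(P,Q) = 3.9634 bits.

3.9634 bits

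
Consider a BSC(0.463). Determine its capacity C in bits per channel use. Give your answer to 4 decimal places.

0.0040 bits

Binary symmetric channel: C = 1 − h₂(ε) where h₂ is the binary entropy function.
h₂(0.463) = −0.463·log₂0.463 − 0.537·log₂0.537 = 0.9960.
C = 1 − 0.9960 = 0.0040 bits per channel use.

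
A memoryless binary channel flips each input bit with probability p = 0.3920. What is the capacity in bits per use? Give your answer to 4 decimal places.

Binary symmetric channel: C = 1 − h₂(ε) where h₂ is the binary entropy function.
h₂(0.3920) = −0.3920·log₂0.3920 − 0.6080·log₂0.6080 = 0.9661.
C = 1 − 0.9661 = 0.0339 bits per channel use.

0.0339 bits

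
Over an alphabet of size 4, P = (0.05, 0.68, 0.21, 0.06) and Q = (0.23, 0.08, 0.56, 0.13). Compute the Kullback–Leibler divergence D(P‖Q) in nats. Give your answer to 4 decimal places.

1.1266 nats

D(P‖Q) = Σ p·ln(p/q).
  0.05·ln(0.05/0.23) = -0.07630
  0.68·ln(0.68/0.08) = 1.45524
  0.21·ln(0.21/0.56) = -0.20597
  0.06·ln(0.06/0.13) = -0.04639
D(P‖Q) = 1.1266 nats.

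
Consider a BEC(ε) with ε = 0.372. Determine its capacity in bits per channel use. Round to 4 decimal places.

0.6280 bits

Binary erasure channel: capacity C = 1 − ε.
C = 1 − 0.372 = 0.6280 bits per channel use.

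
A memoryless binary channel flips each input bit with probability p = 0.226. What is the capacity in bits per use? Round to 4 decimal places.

Binary symmetric channel: C = 1 − h₂(ε) where h₂ is the binary entropy function.
h₂(0.226) = −0.226·log₂0.226 − 0.774·log₂0.774 = 0.7710.
C = 1 − 0.7710 = 0.2290 bits per channel use.

0.2290 bits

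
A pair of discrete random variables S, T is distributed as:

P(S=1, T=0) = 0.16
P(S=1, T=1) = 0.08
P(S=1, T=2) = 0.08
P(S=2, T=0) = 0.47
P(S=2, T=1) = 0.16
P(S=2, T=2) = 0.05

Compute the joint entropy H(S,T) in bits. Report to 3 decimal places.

H(S,T) = −Σ p(x,y)·log₂ p(x,y) over all 6 cells.
  cell (1,0): −0.16·log₂0.16 = 0.4230
  cell (1,1): −0.08·log₂0.08 = 0.2915
  cell (1,2): −0.08·log₂0.08 = 0.2915
  cell (2,0): −0.47·log₂0.47 = 0.5120
  cell (2,1): −0.16·log₂0.16 = 0.4230
  cell (2,2): −0.05·log₂0.05 = 0.2161
Sum = 2.157 bits.

2.157 bits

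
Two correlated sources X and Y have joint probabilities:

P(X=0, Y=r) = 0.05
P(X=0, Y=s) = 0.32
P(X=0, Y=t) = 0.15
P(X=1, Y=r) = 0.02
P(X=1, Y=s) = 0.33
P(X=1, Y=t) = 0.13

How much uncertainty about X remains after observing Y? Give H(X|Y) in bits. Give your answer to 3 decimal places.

Chain rule: H(X|Y) = H(X,Y) − H(Y).
Marginals: p(X) = (0.5200, 0.4800), p(Y) = (0.0700, 0.6500, 0.2800).
H(X,Y) = 2.1760 bits; H(Y) = 1.1867 bits.
H(X|Y) = 2.1760 − 1.1867 = 0.989 bits.

0.989 bits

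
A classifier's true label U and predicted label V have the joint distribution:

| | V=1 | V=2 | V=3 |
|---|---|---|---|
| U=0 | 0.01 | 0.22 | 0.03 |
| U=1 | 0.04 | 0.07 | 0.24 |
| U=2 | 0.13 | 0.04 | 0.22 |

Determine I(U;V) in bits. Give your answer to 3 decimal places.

0.346 bits

Marginals: p(U) = (0.2600, 0.3500, 0.3900), p(V) = (0.1800, 0.3300, 0.4900).
I(U;V) = Σ p(x,y)·log₂[p(x,y)/(p(x)p(y))].
  (0,1): 0.01·log₂(0.2137) = -0.0223
  (0,2): 0.22·log₂(2.5641) = 0.2989
  (0,3): 0.03·log₂(0.2355) = -0.0626
  (1,1): 0.04·log₂(0.6349) = -0.0262
  (1,2): 0.07·log₂(0.6061) = -0.0506
  (1,3): 0.24·log₂(1.3994) = 0.1164
  (2,1): 0.13·log₂(1.8519) = 0.1156
  (2,2): 0.04·log₂(0.3108) = -0.0674
  (2,3): 0.22·log₂(1.1512) = 0.0447
Sum = 0.346 bits.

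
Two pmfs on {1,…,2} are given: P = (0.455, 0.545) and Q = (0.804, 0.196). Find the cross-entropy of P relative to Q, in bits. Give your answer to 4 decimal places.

1.4245 bits

H(P,Q) = −Σ p·log₂ q.
  −0.455·log₂(0.804) = 0.14320
  −0.545·log₂(0.196) = 1.28134
H(P,Q) = 1.4245 bits.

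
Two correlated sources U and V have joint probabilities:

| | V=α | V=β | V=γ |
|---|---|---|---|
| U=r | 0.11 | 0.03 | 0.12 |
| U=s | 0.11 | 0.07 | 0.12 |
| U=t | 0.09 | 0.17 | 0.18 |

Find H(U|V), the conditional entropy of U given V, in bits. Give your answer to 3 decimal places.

1.488 bits

Chain rule: H(U|V) = H(U,V) − H(V).
Marginals: p(U) = (0.2600, 0.3000, 0.4400), p(V) = (0.3100, 0.2700, 0.4200).
H(U,V) = 3.0476 bits; H(V) = 1.5595 bits.
H(U|V) = 3.0476 − 1.5595 = 1.488 bits.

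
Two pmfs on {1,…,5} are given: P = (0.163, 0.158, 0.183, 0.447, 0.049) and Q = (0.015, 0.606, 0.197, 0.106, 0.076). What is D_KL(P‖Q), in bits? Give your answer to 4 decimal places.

1.1322 bits

D(P‖Q) = Σ p·log₂(p/q).
  0.163·log₂(0.163/0.015) = 0.56102
  0.158·log₂(0.158/0.606) = -0.30642
  0.183·log₂(0.183/0.197) = -0.01946
  0.447·log₂(0.447/0.106) = 0.92807
  0.049·log₂(0.049/0.076) = -0.03103
D(P‖Q) = 1.1322 bits.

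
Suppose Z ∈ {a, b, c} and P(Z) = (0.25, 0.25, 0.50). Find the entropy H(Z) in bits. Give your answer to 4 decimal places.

H(Z) = −Σ p·log₂ p.
  −(0.25)·log₂(0.25) = 0.50000
  −(0.25)·log₂(0.25) = 0.50000
  −(0.50)·log₂(0.50) = 0.50000
Sum: 0.50000 + 0.50000 + 0.50000 = 1.5000 bits.

1.5000 bits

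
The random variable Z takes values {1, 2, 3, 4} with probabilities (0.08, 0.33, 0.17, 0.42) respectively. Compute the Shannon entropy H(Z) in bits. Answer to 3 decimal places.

1.780 bits

H(Z) = −Σ p·log₂ p.
  −(0.08)·log₂(0.08) = 0.2915
  −(0.33)·log₂(0.33) = 0.5278
  −(0.17)·log₂(0.17) = 0.4346
  −(0.42)·log₂(0.42) = 0.5256
Sum: 0.2915 + 0.5278 + 0.4346 + 0.5256 = 1.780 bits.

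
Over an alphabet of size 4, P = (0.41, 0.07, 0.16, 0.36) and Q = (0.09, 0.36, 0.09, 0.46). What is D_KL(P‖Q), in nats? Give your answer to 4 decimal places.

0.5109 nats

D(P‖Q) = Σ p·ln(p/q).
  0.41·ln(0.41/0.09) = 0.62170
  0.07·ln(0.07/0.36) = -0.11463
  0.16·ln(0.16/0.09) = 0.09206
  0.36·ln(0.36/0.46) = -0.08824
D(P‖Q) = 0.5109 nats.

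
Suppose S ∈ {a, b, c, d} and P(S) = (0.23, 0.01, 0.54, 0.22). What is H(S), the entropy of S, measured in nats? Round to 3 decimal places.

1.050 nats

H(S) = −Σ p·ln p.
  −(0.23)·ln(0.23) = 0.3380
  −(0.01)·ln(0.01) = 0.0461
  −(0.54)·ln(0.54) = 0.3327
  −(0.22)·ln(0.22) = 0.3331
Sum: 0.3380 + 0.0461 + 0.3327 + 0.3331 = 1.050 nats.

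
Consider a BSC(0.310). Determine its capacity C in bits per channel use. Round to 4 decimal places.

Binary symmetric channel: C = 1 − h₂(ε) where h₂ is the binary entropy function.
h₂(0.310) = −0.310·log₂0.310 − 0.690·log₂0.690 = 0.8932.
C = 1 − 0.8932 = 0.1068 bits per channel use.

0.1068 bits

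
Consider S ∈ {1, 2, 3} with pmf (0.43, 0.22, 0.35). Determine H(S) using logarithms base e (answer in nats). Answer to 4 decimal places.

H(S) = −Σ p·ln p.
  −(0.43)·ln(0.43) = 0.36291
  −(0.22)·ln(0.22) = 0.33311
  −(0.35)·ln(0.35) = 0.36744
Sum: 0.36291 + 0.33311 + 0.36744 = 1.0635 nats.

1.0635 nats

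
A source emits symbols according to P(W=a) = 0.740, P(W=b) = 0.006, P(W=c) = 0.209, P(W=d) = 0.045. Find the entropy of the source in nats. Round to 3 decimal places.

H(W) = −Σ p·ln p.
  −(0.740)·ln(0.740) = 0.2228
  −(0.006)·ln(0.006) = 0.0307
  −(0.209)·ln(0.209) = 0.3272
  −(0.045)·ln(0.045) = 0.1395
Sum: 0.2228 + 0.0307 + 0.3272 + 0.1395 = 0.720 nats.

0.720 nats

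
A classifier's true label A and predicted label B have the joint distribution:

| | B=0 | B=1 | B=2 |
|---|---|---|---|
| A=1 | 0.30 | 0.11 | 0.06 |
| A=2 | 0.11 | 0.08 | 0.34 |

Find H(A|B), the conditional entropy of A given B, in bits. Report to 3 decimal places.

Chain rule: H(A|B) = H(A,B) − H(B).
Marginals: p(A) = (0.4700, 0.5300), p(B) = (0.4100, 0.1900, 0.4000).
H(A,B) = 2.2859 bits; H(B) = 1.5114 bits.
H(A|B) = 2.2859 − 1.5114 = 0.774 bits.

0.774 bits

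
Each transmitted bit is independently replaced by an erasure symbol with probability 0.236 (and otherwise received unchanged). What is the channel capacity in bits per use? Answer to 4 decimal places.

0.7640 bits

Binary erasure channel: capacity C = 1 − ε.
C = 1 − 0.236 = 0.7640 bits per channel use.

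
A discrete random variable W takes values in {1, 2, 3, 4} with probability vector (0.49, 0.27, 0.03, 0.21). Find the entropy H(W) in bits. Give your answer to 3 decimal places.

1.639 bits

H(W) = −Σ p·log₂ p.
  −(0.49)·log₂(0.49) = 0.5043
  −(0.27)·log₂(0.27) = 0.5100
  −(0.03)·log₂(0.03) = 0.1518
  −(0.21)·log₂(0.21) = 0.4728
Sum: 0.5043 + 0.5100 + 0.1518 + 0.4728 = 1.639 bits.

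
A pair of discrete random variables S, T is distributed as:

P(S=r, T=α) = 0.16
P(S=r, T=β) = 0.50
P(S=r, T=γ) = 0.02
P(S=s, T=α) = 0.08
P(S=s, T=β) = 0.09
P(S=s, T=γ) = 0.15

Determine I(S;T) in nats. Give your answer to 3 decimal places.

0.161 nats

Marginals: p(S) = (0.6800, 0.3200), p(T) = (0.2400, 0.5900, 0.1700).
I(S;T) = Σ p(x,y)·ln[p(x,y)/(p(x)p(y))].
  (r,α): 0.16·ln(0.9804) = -0.0032
  (r,β): 0.50·ln(1.2463) = 0.1101
  (r,γ): 0.02·ln(0.1730) = -0.0351
  (s,α): 0.08·ln(1.0417) = 0.0033
  (s,β): 0.09·ln(0.4767) = -0.0667
  (s,γ): 0.15·ln(2.7574) = 0.1521
Sum = 0.161 nats.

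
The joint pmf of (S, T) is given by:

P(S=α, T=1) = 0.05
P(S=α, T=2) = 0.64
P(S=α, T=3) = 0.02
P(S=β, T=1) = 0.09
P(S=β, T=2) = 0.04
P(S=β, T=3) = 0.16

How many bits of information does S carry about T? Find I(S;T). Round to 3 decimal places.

0.427 bits

Marginals: p(S) = (0.7100, 0.2900), p(T) = (0.1400, 0.6800, 0.1800).
I(S;T) = H(S) + H(T) − H(S,T).
H(S) = 0.8687, H(T) = 1.2208, H(S,T) = 1.6625.
I(S;T) = 0.8687 + 1.2208 − 1.6625 = 0.427 bits.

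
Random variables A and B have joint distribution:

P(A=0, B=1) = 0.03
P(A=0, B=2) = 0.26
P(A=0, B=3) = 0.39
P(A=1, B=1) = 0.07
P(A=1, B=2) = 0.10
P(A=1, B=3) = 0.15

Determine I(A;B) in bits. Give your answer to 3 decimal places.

0.049 bits

Marginals: p(A) = (0.6800, 0.3200), p(B) = (0.1000, 0.3600, 0.5400).
I(A;B) = H(A) + H(B) − H(A,B).
H(A) = 0.9044, H(B) = 1.3429, H(A,B) = 2.1981.
I(A;B) = 0.9044 + 1.3429 − 2.1981 = 0.049 bits.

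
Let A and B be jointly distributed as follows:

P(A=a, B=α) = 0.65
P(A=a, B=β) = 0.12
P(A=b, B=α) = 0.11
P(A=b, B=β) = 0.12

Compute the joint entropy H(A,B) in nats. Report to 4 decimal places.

1.0317 nats

H(A,B) = −Σ p(x,y)·ln p(x,y) over all 4 cells.
  cell (a,α): −0.65·ln0.65 = 0.28001
  cell (a,β): −0.12·ln0.12 = 0.25443
  cell (b,α): −0.11·ln0.11 = 0.24280
  cell (b,β): −0.12·ln0.12 = 0.25443
Sum = 1.0317 nats.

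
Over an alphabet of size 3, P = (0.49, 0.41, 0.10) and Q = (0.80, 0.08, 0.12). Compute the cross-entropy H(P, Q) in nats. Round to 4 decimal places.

H(P,Q) = −Σ p·ln q.
  −0.49·ln(0.80) = 0.10934
  −0.41·ln(0.08) = 1.03555
  −0.10·ln(0.12) = 0.21203
H(P,Q) = 1.3569 nats.

1.3569 nats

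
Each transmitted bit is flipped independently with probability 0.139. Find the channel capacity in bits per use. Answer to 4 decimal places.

0.4184 bits

Binary symmetric channel: C = 1 − h₂(ε) where h₂ is the binary entropy function.
h₂(0.139) = −0.139·log₂0.139 − 0.861·log₂0.861 = 0.5816.
C = 1 − 0.5816 = 0.4184 bits per channel use.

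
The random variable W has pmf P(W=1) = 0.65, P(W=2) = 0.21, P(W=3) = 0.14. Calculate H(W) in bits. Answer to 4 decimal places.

1.2739 bits

H(W) = −Σ p·log₂ p.
  −(0.65)·log₂(0.65) = 0.40397
  −(0.21)·log₂(0.21) = 0.47282
  −(0.14)·log₂(0.14) = 0.39711
Sum: 0.40397 + 0.47282 + 0.39711 = 1.2739 bits.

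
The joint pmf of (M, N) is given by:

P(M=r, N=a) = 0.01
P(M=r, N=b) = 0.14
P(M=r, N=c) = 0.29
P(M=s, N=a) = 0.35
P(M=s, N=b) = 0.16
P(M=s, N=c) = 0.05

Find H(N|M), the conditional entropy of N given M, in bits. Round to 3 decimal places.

1.161 bits

Chain rule: H(N|M) = H(M,N) − H(M).
Marginals: p(M) = (0.4400, 0.5600), p(N) = (0.3600, 0.3000, 0.3400).
H(M,N) = 2.1507 bits; H(M) = 0.9896 bits.
H(N|M) = 2.1507 − 0.9896 = 1.161 bits.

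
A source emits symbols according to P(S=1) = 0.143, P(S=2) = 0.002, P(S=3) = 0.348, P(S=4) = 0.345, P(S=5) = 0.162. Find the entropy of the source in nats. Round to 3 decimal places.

H(S) = −Σ p·ln p.
  −(0.143)·ln(0.143) = 0.2781
  −(0.002)·ln(0.002) = 0.0124
  −(0.348)·ln(0.348) = 0.3673
  −(0.345)·ln(0.345) = 0.3672
  −(0.162)·ln(0.162) = 0.2949
Sum: 0.2781 + 0.0124 + 0.3673 + 0.3672 + 0.2949 = 1.320 nats.

1.320 nats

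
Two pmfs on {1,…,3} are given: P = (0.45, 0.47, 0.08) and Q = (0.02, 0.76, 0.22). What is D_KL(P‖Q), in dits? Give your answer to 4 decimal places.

0.4752 dits

D(P‖Q) = Σ p·log₁₀(p/q).
  0.45·log₁₀(0.45/0.02) = 0.60848
  0.47·log₁₀(0.47/0.76) = -0.09810
  0.08·log₁₀(0.08/0.22) = -0.03515
D(P‖Q) = 0.4752 dits.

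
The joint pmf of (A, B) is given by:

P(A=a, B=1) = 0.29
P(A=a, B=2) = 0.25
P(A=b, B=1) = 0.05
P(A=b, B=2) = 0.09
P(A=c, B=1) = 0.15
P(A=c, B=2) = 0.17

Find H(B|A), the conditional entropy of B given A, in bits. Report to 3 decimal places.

0.989 bits

Marginals: p(A) = (0.5400, 0.1400, 0.3200), p(B) = (0.4900, 0.5100).
H(B|A) = Σ p(A) · H(B|A=·).
  A=a: p=0.5400, H(B|A=a) = 0.9960
  A=b: p=0.1400, H(B|A=b) = 0.9403
  A=c: p=0.3200, H(B|A=c) = 0.9972
Weighted sum = 0.989 bits.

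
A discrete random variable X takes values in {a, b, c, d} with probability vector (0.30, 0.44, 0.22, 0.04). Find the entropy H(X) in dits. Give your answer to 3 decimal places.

H(X) = −Σ p·log₁₀ p.
  −(0.30)·log₁₀(0.30) = 0.1569
  −(0.44)·log₁₀(0.44) = 0.1569
  −(0.22)·log₁₀(0.22) = 0.1447
  −(0.04)·log₁₀(0.04) = 0.0559
Sum: 0.1569 + 0.1569 + 0.1447 + 0.0559 = 0.514 dits.

0.514 dits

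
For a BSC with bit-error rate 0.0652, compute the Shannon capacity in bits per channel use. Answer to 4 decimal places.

Binary symmetric channel: C = 1 − h₂(ε) where h₂ is the binary entropy function.
h₂(0.0652) = −0.0652·log₂0.0652 − 0.9348·log₂0.9348 = 0.3478.
C = 1 − 0.3478 = 0.6522 bits per channel use.

0.6522 bits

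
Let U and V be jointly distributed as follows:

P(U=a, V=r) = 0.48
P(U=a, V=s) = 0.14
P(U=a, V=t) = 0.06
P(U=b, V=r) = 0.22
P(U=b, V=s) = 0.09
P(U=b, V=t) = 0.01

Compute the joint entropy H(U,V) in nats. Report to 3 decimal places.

H(U,V) = −Σ p(x,y)·ln p(x,y) over all 6 cells.
  cell (a,r): −0.48·ln0.48 = 0.3523
  cell (a,s): −0.14·ln0.14 = 0.2753
  cell (a,t): −0.06·ln0.06 = 0.1688
  cell (b,r): −0.22·ln0.22 = 0.3331
  cell (b,s): −0.09·ln0.09 = 0.2167
  cell (b,t): −0.01·ln0.01 = 0.0461
Sum = 1.392 nats.

1.392 nats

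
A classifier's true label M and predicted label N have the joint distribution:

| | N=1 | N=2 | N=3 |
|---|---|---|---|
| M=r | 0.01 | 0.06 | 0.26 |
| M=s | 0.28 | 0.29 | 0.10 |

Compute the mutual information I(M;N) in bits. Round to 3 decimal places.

Marginals: p(M) = (0.3300, 0.6700), p(N) = (0.2900, 0.3500, 0.3600).
I(M;N) = Σ p(x,y)·log₂[p(x,y)/(p(x)p(y))].
  (r,1): 0.01·log₂(0.1045) = -0.0326
  (r,2): 0.06·log₂(0.5195) = -0.0567
  (r,3): 0.26·log₂(2.1886) = 0.2938
  (s,1): 0.28·log₂(1.4411) = 0.1476
  (s,2): 0.29·log₂(1.2367) = 0.0889
  (s,3): 0.10·log₂(0.4146) = -0.1270
Sum = 0.314 bits.

0.314 bits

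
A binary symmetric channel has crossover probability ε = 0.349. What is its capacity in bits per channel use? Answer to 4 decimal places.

0.0668 bits

Binary symmetric channel: C = 1 − h₂(ε) where h₂ is the binary entropy function.
h₂(0.349) = −0.349·log₂0.349 − 0.651·log₂0.651 = 0.9332.
C = 1 − 0.9332 = 0.0668 bits per channel use.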